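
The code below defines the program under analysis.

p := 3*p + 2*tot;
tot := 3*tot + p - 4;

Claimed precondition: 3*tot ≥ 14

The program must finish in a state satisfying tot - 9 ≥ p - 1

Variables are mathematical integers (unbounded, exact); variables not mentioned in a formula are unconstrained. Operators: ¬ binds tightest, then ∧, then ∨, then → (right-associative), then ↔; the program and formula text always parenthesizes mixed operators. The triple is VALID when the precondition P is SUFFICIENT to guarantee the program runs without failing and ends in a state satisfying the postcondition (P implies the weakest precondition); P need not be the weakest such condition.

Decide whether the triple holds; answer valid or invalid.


Working backward. After the program, the postcondition tot - 9 ≥ p - 1 must hold; in canonical form it is tot ≥ p + 8.
Before tot := 3*tot + p - 4: 3*tot ≥ 12
Before p := 3*p + 2*tot: 3*tot ≥ 12
The weakest precondition is 3*tot ≥ 12.
Check whether 3*tot ≥ 14 implies it.
Every state satisfying the precondition satisfies the weakest precondition: the implication holds.
Answer: valid


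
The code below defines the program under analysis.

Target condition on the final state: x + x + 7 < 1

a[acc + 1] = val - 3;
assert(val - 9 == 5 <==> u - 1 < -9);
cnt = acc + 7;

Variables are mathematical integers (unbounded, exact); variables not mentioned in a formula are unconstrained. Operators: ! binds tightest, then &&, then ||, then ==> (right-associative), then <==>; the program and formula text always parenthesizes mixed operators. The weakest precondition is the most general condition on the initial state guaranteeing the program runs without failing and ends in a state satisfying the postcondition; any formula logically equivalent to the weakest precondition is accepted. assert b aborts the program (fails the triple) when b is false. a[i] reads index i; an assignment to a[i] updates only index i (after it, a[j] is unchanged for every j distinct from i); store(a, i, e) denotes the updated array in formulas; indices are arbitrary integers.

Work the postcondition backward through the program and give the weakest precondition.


Working backward. After the program, the postcondition x + x + 7 < 1 must hold; in canonical form it is 2*x < -6.
Before cnt := acc + 7: 2*x < -6
Before assert val - 9 == 5 <==> u - 1 < -9: (val == 14 <==> u < -8) && 2*x < -6
Before a[acc + 1] := val - 3: (val == 14 <==> u < -8) && 2*x < -6
Answer: WP = (val == 14 <==> u < -8) && 2*x < -6


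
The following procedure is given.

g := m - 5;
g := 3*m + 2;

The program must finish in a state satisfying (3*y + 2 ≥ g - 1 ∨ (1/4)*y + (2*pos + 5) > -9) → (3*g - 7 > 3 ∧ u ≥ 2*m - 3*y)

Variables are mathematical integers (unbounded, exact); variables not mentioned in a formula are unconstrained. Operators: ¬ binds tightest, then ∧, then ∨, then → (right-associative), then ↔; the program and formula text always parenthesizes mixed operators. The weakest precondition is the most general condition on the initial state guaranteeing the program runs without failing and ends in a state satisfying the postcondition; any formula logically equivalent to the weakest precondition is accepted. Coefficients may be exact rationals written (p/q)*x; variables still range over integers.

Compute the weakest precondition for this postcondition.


Working backward. After the program, the postcondition (3*y + 2 ≥ g - 1 ∨ (1/4)*y + (2*pos + 5) > -9) → (3*g - 7 > 3 ∧ u ≥ 2*m - 3*y) must hold; in canonical form it is (3*y ≥ g - 3 ∨ 2*pos + (1/4)*y > -14) → (3*g > 10 ∧ u + 3*y ≥ 2*m).
Before g := 3*m + 2: (3*y ≥ 3*m - 1 ∨ 2*pos + (1/4)*y > -14) → (9*m > 4 ∧ u + 3*y ≥ 2*m)
Before g := m - 5: (3*y ≥ 3*m - 1 ∨ 2*pos + (1/4)*y > -14) → (9*m > 4 ∧ u + 3*y ≥ 2*m)
Answer: WP = (3*y ≥ 3*m - 1 ∨ 2*pos + (1/4)*y > -14) → (9*m > 4 ∧ u + 3*y ≥ 2*m)


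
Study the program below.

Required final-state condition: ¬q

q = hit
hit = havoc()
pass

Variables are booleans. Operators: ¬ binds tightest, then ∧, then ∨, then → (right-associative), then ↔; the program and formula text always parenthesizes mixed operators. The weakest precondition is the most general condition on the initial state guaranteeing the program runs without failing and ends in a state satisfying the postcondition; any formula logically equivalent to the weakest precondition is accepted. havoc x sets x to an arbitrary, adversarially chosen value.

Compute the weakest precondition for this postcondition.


Working backward. After the program, ¬q must hold.
Before skip: ¬q
Before havoc hit: ¬q
Before q := hit: ¬hit
Answer: WP = ¬hit


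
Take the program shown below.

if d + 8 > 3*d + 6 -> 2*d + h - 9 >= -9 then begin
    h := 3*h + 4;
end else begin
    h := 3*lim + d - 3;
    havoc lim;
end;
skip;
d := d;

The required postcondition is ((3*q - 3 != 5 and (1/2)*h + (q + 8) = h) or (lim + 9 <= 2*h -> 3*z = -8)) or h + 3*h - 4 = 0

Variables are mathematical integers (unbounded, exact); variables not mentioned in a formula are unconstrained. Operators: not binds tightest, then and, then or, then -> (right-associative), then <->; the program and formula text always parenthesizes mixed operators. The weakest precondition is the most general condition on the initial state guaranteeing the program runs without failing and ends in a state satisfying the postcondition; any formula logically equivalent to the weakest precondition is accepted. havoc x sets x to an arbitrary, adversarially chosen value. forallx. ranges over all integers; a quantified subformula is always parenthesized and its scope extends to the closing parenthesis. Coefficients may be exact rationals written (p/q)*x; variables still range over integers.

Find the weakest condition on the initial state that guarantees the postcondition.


Working backward. After the program, the postcondition ((3*q - 3 != 5 and (1/2)*h + (q + 8) = h) or (lim + 9 <= 2*h -> 3*z = -8)) or h + 3*h - 4 = 0 must hold; in canonical form it is (3*q != 8 and q = (1/2)*h - 8) or (lim <= 2*h - 9 -> 3*z = -8) or 4*h = 4.
Before d := d: (3*q != 8 and q = (1/2)*h - 8) or (lim <= 2*h - 9 -> 3*z = -8) or 4*h = 4
Before skip: (3*q != 8 and q = (1/2)*h - 8) or (lim <= 2*h - 9 -> 3*z = -8) or 4*h = 4
Then branch requires (3*q != 8 and q = (3/2)*h - 6) or (lim <= 6*h - 1 -> 3*z = -8) or 12*h = -12; else branch requires forall lim_1. ((3*q != 8 and q = (1/2)*d + (3/2)*lim - 19/2) or (lim_1 <= 2*d + 6*lim - 15 -> 3*z = -8) or 4*d + 12*lim = 16).
Before the if: ((2*d < 2 -> 2*d + h >= 0) -> ((3*q != 8 and q = (3/2)*h - 6) or (lim <= 6*h - 1 -> 3*z = -8) or 12*h = -12)) and ((not (2*d < 2 -> 2*d + h >= 0)) -> (forall lim_1. ((3*q != 8 and q = (1/2)*d + (3/2)*lim - 19/2) or (lim_1 <= 2*d + 6*lim - 15 -> 3*z = -8) or 4*d + 12*lim = 16)))
Answer: WP = ((2*d < 2 -> 2*d + h >= 0) -> ((3*q != 8 and q = (3/2)*h - 6) or (lim <= 6*h - 1 -> 3*z = -8) or 12*h = -12)) and ((not (2*d < 2 -> 2*d + h >= 0)) -> (forall lim_1. ((3*q != 8 and q = (1/2)*d + (3/2)*lim - 19/2) or (lim_1 <= 2*d + 6*lim - 15 -> 3*z = -8) or 4*d + 12*lim = 16)))


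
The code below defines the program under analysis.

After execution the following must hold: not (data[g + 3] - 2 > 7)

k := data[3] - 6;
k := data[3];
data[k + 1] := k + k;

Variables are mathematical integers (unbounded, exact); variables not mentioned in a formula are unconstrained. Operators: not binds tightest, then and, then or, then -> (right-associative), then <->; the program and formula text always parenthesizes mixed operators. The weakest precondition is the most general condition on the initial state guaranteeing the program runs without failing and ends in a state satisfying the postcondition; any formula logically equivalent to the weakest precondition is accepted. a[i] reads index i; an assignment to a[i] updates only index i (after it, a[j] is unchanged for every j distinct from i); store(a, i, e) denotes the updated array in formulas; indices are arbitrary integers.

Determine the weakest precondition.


Working backward. After the program, the postcondition not (data[g + 3] - 2 > 7) must hold; in canonical form it is not (data[g + 3] > 9).
Before data[k + 1] := k + k: not (store(data, k + 1, 2*k)[g + 3] > 9)
Before k := data[3]: not (store(data, data[3] + 1, 2*data[3])[g + 3] > 9)
Before k := data[3] - 6: not (store(data, data[3] + 1, 2*data[3])[g + 3] > 9)
Answer: WP = not (store(data, data[3] + 1, 2*data[3])[g + 3] > 9)


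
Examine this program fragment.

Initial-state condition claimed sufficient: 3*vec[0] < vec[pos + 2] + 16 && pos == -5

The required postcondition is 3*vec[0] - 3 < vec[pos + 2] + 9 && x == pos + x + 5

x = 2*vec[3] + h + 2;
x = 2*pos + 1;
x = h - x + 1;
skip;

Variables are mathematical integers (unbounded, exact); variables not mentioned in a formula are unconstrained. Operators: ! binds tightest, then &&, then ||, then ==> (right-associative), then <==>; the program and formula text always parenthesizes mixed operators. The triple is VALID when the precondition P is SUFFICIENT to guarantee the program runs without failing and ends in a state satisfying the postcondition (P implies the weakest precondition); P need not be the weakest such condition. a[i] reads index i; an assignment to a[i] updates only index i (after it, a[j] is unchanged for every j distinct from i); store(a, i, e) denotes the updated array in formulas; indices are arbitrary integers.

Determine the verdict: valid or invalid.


Working backward. After the program, the postcondition 3*vec[0] - 3 < vec[pos + 2] + 9 && x == pos + x + 5 must hold; in canonical form it is 3*vec[0] < vec[pos + 2] + 12 && pos == -5.
Before skip: 3*vec[0] < vec[pos + 2] + 12 && pos == -5
Before x := h - x + 1: 3*vec[0] < vec[pos + 2] + 12 && pos == -5
Before x := 2*pos + 1: 3*vec[0] < vec[pos + 2] + 12 && pos == -5
Before x := 2*vec[3] + h + 2: 3*vec[0] < vec[pos + 2] + 12 && pos == -5
The weakest precondition is 3*vec[0] < vec[pos + 2] + 12 && pos == -5.
Check whether 3*vec[0] < vec[pos + 2] + 16 && pos == -5 implies it.
Countermodel: at the initial state pos = -5, vec = {[-3] = 45633, [0] = 15215, elsewhere 45633}, the precondition holds but the weakest precondition fails.
Answer: invalid


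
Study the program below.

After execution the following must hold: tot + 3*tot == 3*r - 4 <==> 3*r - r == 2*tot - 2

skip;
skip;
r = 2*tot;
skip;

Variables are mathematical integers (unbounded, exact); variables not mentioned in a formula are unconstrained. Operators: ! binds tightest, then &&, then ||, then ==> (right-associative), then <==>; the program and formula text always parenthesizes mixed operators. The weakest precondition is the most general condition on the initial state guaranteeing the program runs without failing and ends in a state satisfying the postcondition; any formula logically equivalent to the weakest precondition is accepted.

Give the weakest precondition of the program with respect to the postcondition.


Working backward. After the program, the postcondition tot + 3*tot == 3*r - 4 <==> 3*r - r == 2*tot - 2 must hold; in canonical form it is 4*tot == 3*r - 4 <==> 2*r == 2*tot - 2.
Before skip: 4*tot == 3*r - 4 <==> 2*r == 2*tot - 2
Before r := 2*tot: 2*tot == 4 <==> 2*tot == -2
Before skip: 2*tot == 4 <==> 2*tot == -2
Before skip: 2*tot == 4 <==> 2*tot == -2
Answer: WP = 2*tot == 4 <==> 2*tot == -2


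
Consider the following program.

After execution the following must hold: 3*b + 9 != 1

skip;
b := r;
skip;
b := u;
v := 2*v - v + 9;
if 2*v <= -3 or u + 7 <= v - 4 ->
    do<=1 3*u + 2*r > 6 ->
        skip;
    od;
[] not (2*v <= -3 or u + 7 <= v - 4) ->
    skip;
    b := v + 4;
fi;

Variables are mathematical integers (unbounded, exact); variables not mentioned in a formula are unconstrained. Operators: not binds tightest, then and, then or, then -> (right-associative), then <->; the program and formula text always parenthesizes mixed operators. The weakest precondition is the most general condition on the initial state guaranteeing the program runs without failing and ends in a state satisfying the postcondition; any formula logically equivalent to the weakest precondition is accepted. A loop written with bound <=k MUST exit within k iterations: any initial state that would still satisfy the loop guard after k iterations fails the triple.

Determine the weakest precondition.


Working backward. After the program, the postcondition 3*b + 9 != 1 must hold; in canonical form it is 3*b != -8.
Then branch requires (2*r + 3*u > 6 -> ((not (2*r + 3*u > 6)) and 3*b != -8)) and ((not (2*r + 3*u > 6)) -> 3*b != -8); else branch requires 3*v != -20.
Before the if: ((2*v <= -3 or u <= v - 11) -> ((2*r + 3*u > 6 -> ((not (2*r + 3*u > 6)) and 3*b != -8)) and ((not (2*r + 3*u > 6)) -> 3*b != -8))) and ((not (2*v <= -3 or u <= v - 11)) -> 3*v != -20)
Before v := 2*v - v + 9: ((2*v <= -21 or u <= v - 2) -> ((2*r + 3*u > 6 -> ((not (2*r + 3*u > 6)) and 3*b != -8)) and ((not (2*r + 3*u > 6)) -> 3*b != -8))) and ((not (2*v <= -21 or u <= v - 2)) -> 3*v != -47)
Before b := u: ((2*v <= -21 or u <= v - 2) -> ((2*r + 3*u > 6 -> ((not (2*r + 3*u > 6)) and 3*u != -8)) and ((not (2*r + 3*u > 6)) -> 3*u != -8))) and ((not (2*v <= -21 or u <= v - 2)) -> 3*v != -47)
Before skip: ((2*v <= -21 or u <= v - 2) -> ((2*r + 3*u > 6 -> ((not (2*r + 3*u > 6)) and 3*u != -8)) and ((not (2*r + 3*u > 6)) -> 3*u != -8))) and ((not (2*v <= -21 or u <= v - 2)) -> 3*v != -47)
Before b := r: ((2*v <= -21 or u <= v - 2) -> ((2*r + 3*u > 6 -> ((not (2*r + 3*u > 6)) and 3*u != -8)) and ((not (2*r + 3*u > 6)) -> 3*u != -8))) and ((not (2*v <= -21 or u <= v - 2)) -> 3*v != -47)
Before skip: ((2*v <= -21 or u <= v - 2) -> ((2*r + 3*u > 6 -> ((not (2*r + 3*u > 6)) and 3*u != -8)) and ((not (2*r + 3*u > 6)) -> 3*u != -8))) and ((not (2*v <= -21 or u <= v - 2)) -> 3*v != -47)
Answer: WP = ((2*v <= -21 or u <= v - 2) -> ((2*r + 3*u > 6 -> ((not (2*r + 3*u > 6)) and 3*u != -8)) and ((not (2*r + 3*u > 6)) -> 3*u != -8))) and ((not (2*v <= -21 or u <= v - 2)) -> 3*v != -47)


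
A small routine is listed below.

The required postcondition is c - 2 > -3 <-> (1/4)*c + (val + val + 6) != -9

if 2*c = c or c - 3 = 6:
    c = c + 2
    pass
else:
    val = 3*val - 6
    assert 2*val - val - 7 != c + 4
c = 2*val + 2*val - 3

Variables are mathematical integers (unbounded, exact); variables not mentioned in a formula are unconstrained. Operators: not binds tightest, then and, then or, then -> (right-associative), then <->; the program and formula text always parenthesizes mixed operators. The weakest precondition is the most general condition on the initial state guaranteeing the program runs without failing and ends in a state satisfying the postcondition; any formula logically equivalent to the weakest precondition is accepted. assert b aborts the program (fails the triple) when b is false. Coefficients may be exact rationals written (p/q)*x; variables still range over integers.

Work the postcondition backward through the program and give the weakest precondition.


Working backward. After the program, the postcondition c - 2 > -3 <-> (1/4)*c + (val + val + 6) != -9 must hold; in canonical form it is c > -1 <-> (1/4)*c + 2*val != -15.
Before c := 2*val + 2*val - 3: 4*val > 2 <-> 3*val != -57/4
Then branch requires 4*val > 2 <-> 3*val != -57/4; else branch requires 3*val != c + 17 and (12*val > 26 <-> 9*val != 15/4).
Before the if: ((c = 0 or c = 9) -> (4*val > 2 <-> 3*val != -57/4)) and ((not (c = 0 or c = 9)) -> (3*val != c + 17 and (12*val > 26 <-> 9*val != 15/4)))
Answer: WP = ((c = 0 or c = 9) -> (4*val > 2 <-> 3*val != -57/4)) and ((not (c = 0 or c = 9)) -> (3*val != c + 17 and (12*val > 26 <-> 9*val != 15/4)))


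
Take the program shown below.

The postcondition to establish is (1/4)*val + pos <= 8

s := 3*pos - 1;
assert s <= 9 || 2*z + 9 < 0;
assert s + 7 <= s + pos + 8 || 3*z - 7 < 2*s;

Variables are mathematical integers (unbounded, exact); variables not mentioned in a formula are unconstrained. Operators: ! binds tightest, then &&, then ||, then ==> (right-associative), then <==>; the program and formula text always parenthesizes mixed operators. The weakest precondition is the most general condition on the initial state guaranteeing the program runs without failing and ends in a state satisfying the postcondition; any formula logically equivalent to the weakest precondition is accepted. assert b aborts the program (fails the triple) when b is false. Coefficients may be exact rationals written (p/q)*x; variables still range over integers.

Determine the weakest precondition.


Working backward. After the program, the postcondition (1/4)*val + pos <= 8 must hold; in canonical form it is pos + (1/4)*val <= 8.
Before assert s + 7 <= s + pos + 8 || 3*z - 7 < 2*s: (pos >= -1 || 3*z < 2*s + 7) && pos + (1/4)*val <= 8
Before assert s <= 9 || 2*z + 9 < 0: (s <= 9 || 2*z < -9) && (pos >= -1 || 3*z < 2*s + 7) && pos + (1/4)*val <= 8
Before s := 3*pos - 1: (3*pos <= 10 || 2*z < -9) && (pos >= -1 || 3*z < 6*pos + 5) && pos + (1/4)*val <= 8
Answer: WP = (3*pos <= 10 || 2*z < -9) && (pos >= -1 || 3*z < 6*pos + 5) && pos + (1/4)*val <= 8


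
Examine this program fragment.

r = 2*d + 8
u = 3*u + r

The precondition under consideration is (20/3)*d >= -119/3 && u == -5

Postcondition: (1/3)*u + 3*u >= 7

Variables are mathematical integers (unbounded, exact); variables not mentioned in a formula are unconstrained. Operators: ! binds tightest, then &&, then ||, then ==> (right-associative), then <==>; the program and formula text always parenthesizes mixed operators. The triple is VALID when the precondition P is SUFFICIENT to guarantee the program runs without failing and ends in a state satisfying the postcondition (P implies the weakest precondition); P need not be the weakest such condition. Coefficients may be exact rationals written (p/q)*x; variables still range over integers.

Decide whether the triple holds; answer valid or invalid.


Working backward. After the program, the postcondition (1/3)*u + 3*u >= 7 must hold; in canonical form it is (10/3)*u >= 7.
Before u := 3*u + r: (10/3)*r + 10*u >= 7
Before r := 2*d + 8: (20/3)*d + 10*u >= -59/3
The weakest precondition is (20/3)*d + 10*u >= -59/3.
Check whether (20/3)*d >= -119/3 && u == -5 implies it.
Countermodel: at the initial state d = -5, u = -5, the precondition holds but the weakest precondition fails.
Answer: invalid


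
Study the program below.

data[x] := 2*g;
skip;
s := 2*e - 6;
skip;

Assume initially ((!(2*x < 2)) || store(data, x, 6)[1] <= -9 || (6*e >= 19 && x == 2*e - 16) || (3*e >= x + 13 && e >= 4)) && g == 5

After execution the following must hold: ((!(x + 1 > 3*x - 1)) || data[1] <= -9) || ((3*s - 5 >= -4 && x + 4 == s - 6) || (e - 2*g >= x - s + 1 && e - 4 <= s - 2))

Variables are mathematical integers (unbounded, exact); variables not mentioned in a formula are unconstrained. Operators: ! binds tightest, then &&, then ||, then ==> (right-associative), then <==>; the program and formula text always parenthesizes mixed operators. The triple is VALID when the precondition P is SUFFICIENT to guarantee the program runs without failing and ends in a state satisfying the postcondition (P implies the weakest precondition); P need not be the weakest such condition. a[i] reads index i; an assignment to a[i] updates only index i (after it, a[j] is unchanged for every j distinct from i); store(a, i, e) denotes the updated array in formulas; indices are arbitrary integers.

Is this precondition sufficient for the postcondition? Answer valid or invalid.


Working backward. After the program, the postcondition ((!(x + 1 > 3*x - 1)) || data[1] <= -9) || ((3*s - 5 >= -4 && x + 4 == s - 6) || (e - 2*g >= x - s + 1 && e - 4 <= s - 2)) must hold; in canonical form it is (!(2*x < 2)) || data[1] <= -9 || (3*s >= 1 && x == s - 10) || (e + s >= 2*g + x + 1 && e <= s + 2).
Before skip: (!(2*x < 2)) || data[1] <= -9 || (3*s >= 1 && x == s - 10) || (e + s >= 2*g + x + 1 && e <= s + 2)
Before s := 2*e - 6: (!(2*x < 2)) || data[1] <= -9 || (6*e >= 19 && x == 2*e - 16) || (3*e >= 2*g + x + 7 && e >= 4)
Before skip: (!(2*x < 2)) || data[1] <= -9 || (6*e >= 19 && x == 2*e - 16) || (3*e >= 2*g + x + 7 && e >= 4)
Before data[x] := 2*g: (!(2*x < 2)) || store(data, x, 2*g)[1] <= -9 || (6*e >= 19 && x == 2*e - 16) || (3*e >= 2*g + x + 7 && e >= 4)
The weakest precondition is (!(2*x < 2)) || store(data, x, 2*g)[1] <= -9 || (6*e >= 19 && x == 2*e - 16) || (3*e >= 2*g + x + 7 && e >= 4).
Check whether ((!(2*x < 2)) || store(data, x, 6)[1] <= -9 || (6*e >= 19 && x == 2*e - 16) || (3*e >= x + 13 && e >= 4)) && g == 5 implies it.
Countermodel: at the initial state data = {[-4] = 2, [1] = 0, elsewhere 2}, e = 4, g = 5, x = -4, the precondition holds but the weakest precondition fails.
Answer: invalid


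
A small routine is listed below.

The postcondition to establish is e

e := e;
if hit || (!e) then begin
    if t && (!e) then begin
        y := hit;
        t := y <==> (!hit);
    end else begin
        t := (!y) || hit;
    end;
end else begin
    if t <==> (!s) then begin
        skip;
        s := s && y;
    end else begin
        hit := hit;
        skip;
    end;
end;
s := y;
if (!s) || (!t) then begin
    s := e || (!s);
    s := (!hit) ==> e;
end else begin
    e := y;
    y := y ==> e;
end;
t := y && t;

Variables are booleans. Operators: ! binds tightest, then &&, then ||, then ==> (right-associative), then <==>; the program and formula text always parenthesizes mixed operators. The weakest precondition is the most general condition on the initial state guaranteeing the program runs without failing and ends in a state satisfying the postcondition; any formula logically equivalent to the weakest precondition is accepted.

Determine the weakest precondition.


Working backward. After the program, e must hold.
Before t := y && t: e
Then branch requires e; else branch requires y.
Before the if: (((!s) || (!t)) ==> e) && ((!((!s) || (!t))) ==> y)
Before s := y: (((!y) || (!t)) ==> e) && ((!((!y) || (!t))) ==> y)
Then branch requires ((t && (!e)) ==> ((((!hit) || (!(hit <==> (!hit)))) ==> e) && ((!((!hit) || (!(hit <==> (!hit))))) ==> hit))) && ((!(t && (!e))) ==> ((((!y) || (!((!y) || hit))) ==> e) && ((!((!y) || (!((!y) || hit)))) ==> y))); else branch requires ((t <==> (!s)) ==> ((((!y) || (!t)) ==> e) && ((!((!y) || (!t))) ==> y))) && ((!(t <==> (!s))) ==> ((((!y) || (!t)) ==> e) && ((!((!y) || (!t))) ==> y))).
Before the if: ((hit || (!e)) ==> (((t && (!e)) ==> ((((!hit) || (!(hit <==> (!hit)))) ==> e) && ((!((!hit) || (!(hit <==> (!hit))))) ==> hit))) && ((!(t && (!e))) ==> ((((!y) || (!((!y) || hit))) ==> e) && ((!((!y) || (!((!y) || hit)))) ==> y))))) && ((!(hit || (!e))) ==> (((t <==> (!s)) ==> ((((!y) || (!t)) ==> e) && ((!((!y) || (!t))) ==> y))) && ((!(t <==> (!s))) ==> ((((!y) || (!t)) ==> e) && ((!((!y) || (!t))) ==> y)))))
Before e := e: ((hit || (!e)) ==> (((t && (!e)) ==> ((((!hit) || (!(hit <==> (!hit)))) ==> e) && ((!((!hit) || (!(hit <==> (!hit))))) ==> hit))) && ((!(t && (!e))) ==> ((((!y) || (!((!y) || hit))) ==> e) && ((!((!y) || (!((!y) || hit)))) ==> y))))) && ((!(hit || (!e))) ==> (((t <==> (!s)) ==> ((((!y) || (!t)) ==> e) && ((!((!y) || (!t))) ==> y))) && ((!(t <==> (!s))) ==> ((((!y) || (!t)) ==> e) && ((!((!y) || (!t))) ==> y)))))
Answer: WP = ((hit || (!e)) ==> (((t && (!e)) ==> ((((!hit) || (!(hit <==> (!hit)))) ==> e) && ((!((!hit) || (!(hit <==> (!hit))))) ==> hit))) && ((!(t && (!e))) ==> ((((!y) || (!((!y) || hit))) ==> e) && ((!((!y) || (!((!y) || hit)))) ==> y))))) && ((!(hit || (!e))) ==> (((t <==> (!s)) ==> ((((!y) || (!t)) ==> e) && ((!((!y) || (!t))) ==> y))) && ((!(t <==> (!s))) ==> ((((!y) || (!t)) ==> e) && ((!((!y) || (!t))) ==> y)))))


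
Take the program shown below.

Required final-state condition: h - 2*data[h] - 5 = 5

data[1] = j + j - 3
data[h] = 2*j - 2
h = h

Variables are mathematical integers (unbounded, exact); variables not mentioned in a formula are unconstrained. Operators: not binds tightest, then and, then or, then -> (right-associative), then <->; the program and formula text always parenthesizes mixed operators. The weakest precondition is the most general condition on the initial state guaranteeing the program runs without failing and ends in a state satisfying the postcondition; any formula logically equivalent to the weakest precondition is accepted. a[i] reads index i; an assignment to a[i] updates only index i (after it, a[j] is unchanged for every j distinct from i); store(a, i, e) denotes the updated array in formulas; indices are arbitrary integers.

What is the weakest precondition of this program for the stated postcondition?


Working backward. After the program, the postcondition h - 2*data[h] - 5 = 5 must hold; in canonical form it is h = 2*data[h] + 10.
Before h := h: h = 2*data[h] + 10
Before data[h] := 2*j - 2: h = 2*store(data, h, 2*j - 2)[h] + 10
Before data[1] := j + j - 3: h = 2*store(store(data, 1, 2*j - 3), h, 2*j - 2)[h] + 10
Answer: WP = h = 2*store(store(data, 1, 2*j - 3), h, 2*j - 2)[h] + 10


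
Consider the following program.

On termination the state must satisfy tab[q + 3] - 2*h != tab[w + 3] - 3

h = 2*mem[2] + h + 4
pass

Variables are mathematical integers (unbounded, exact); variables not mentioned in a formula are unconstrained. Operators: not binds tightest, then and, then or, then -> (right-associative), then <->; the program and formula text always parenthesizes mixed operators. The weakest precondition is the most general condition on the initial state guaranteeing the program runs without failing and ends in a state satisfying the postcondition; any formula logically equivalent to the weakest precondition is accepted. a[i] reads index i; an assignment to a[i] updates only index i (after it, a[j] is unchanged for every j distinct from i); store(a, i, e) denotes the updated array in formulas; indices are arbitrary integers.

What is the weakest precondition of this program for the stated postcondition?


Working backward. After the program, the postcondition tab[q + 3] - 2*h != tab[w + 3] - 3 must hold; in canonical form it is tab[q + 3] != tab[w + 3] + 2*h - 3.
Before skip: tab[q + 3] != tab[w + 3] + 2*h - 3
Before h := 2*mem[2] + h + 4: tab[q + 3] != 4*mem[2] + tab[w + 3] + 2*h + 5
Answer: WP = tab[q + 3] != 4*mem[2] + tab[w + 3] + 2*h + 5


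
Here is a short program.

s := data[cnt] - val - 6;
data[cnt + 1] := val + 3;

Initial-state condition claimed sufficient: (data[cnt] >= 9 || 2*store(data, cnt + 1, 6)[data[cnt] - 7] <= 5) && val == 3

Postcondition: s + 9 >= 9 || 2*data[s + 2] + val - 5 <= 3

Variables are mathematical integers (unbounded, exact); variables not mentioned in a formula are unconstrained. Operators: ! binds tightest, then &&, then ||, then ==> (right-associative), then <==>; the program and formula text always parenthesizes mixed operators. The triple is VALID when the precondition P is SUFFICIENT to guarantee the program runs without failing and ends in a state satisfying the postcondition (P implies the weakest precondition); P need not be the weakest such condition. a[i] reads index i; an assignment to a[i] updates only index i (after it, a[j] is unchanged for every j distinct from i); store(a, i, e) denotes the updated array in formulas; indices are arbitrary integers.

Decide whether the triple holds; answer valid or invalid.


Working backward. After the program, the postcondition s + 9 >= 9 || 2*data[s + 2] + val - 5 <= 3 must hold; in canonical form it is s >= 0 || 2*data[s + 2] + val <= 8.
Before data[cnt + 1] := val + 3: s >= 0 || 2*store(data, cnt + 1, val + 3)[s + 2] + val <= 8
Before s := data[cnt] - val - 6: data[cnt] >= val + 6 || 2*store(data, cnt + 1, val + 3)[data[cnt] - val - 4] + val <= 8
The weakest precondition is data[cnt] >= val + 6 || 2*store(data, cnt + 1, val + 3)[data[cnt] - val - 4] + val <= 8.
Check whether (data[cnt] >= 9 || 2*store(data, cnt + 1, 6)[data[cnt] - 7] <= 5) && val == 3 implies it.
Every state satisfying the precondition satisfies the weakest precondition: the implication holds.
Answer: valid


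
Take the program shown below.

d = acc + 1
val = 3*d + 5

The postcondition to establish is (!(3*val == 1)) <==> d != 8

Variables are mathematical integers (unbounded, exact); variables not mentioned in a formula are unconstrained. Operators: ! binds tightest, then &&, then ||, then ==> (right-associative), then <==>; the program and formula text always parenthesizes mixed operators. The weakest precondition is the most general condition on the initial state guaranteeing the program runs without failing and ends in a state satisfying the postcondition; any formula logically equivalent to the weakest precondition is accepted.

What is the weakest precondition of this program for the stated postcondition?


Working backward. After the program, (!(3*val == 1)) <==> d != 8 must hold.
Before val := 3*d + 5: (!(9*d == -14)) <==> d != 8
Before d := acc + 1: (!(9*acc == -23)) <==> acc != 7
Answer: WP = (!(9*acc == -23)) <==> acc != 7


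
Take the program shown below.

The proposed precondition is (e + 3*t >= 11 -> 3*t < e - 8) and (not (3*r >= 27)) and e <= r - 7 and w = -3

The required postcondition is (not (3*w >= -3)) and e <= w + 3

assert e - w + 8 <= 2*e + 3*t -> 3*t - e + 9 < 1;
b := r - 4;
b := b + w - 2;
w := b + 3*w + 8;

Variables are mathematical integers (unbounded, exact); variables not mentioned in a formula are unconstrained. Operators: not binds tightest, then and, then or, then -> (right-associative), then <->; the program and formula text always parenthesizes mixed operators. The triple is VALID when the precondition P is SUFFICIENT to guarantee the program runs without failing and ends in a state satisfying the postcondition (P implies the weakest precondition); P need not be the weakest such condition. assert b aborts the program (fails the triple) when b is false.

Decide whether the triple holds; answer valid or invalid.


Working backward. After the program, (not (3*w >= -3)) and e <= w + 3 must hold.
Before w := b + 3*w + 8: (not (3*b + 9*w >= -27)) and e <= b + 3*w + 11
Before b := b + w - 2: (not (3*b + 12*w >= -21)) and e <= b + 4*w + 9
Before b := r - 4: (not (3*r + 12*w >= -9)) and e <= r + 4*w + 5
Before assert e - w + 8 <= 2*e + 3*t -> 3*t - e + 9 < 1: (e + 3*t + w >= 8 -> 3*t < e - 8) and (not (3*r + 12*w >= -9)) and e <= r + 4*w + 5
The weakest precondition is (e + 3*t + w >= 8 -> 3*t < e - 8) and (not (3*r + 12*w >= -9)) and e <= r + 4*w + 5.
Check whether (e + 3*t >= 11 -> 3*t < e - 8) and (not (3*r >= 27)) and e <= r - 7 and w = -3 implies it.
Every state satisfying the precondition satisfies the weakest precondition: the implication holds.
Answer: valid


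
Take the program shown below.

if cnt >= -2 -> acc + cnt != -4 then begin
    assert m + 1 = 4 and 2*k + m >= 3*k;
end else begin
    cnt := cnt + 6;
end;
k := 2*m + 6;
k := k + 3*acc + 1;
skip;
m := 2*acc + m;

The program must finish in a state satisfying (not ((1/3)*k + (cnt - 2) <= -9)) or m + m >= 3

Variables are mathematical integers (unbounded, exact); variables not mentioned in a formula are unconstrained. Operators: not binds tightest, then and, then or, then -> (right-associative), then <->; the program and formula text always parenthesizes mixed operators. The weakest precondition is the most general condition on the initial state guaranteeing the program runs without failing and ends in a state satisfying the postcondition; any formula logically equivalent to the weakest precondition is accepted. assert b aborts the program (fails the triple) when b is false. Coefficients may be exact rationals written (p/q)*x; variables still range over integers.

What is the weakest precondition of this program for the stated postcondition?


Working backward. After the program, the postcondition (not ((1/3)*k + (cnt - 2) <= -9)) or m + m >= 3 must hold; in canonical form it is (not (cnt + (1/3)*k <= -7)) or 2*m >= 3.
Before m := 2*acc + m: (not (cnt + (1/3)*k <= -7)) or 4*acc + 2*m >= 3
Before skip: (not (cnt + (1/3)*k <= -7)) or 4*acc + 2*m >= 3
Before k := k + 3*acc + 1: (not (acc + cnt + (1/3)*k <= -22/3)) or 4*acc + 2*m >= 3
Before k := 2*m + 6: (not (acc + cnt + (2/3)*m <= -28/3)) or 4*acc + 2*m >= 3
Then branch requires m = 3 and m >= k and ((not (acc + cnt + (2/3)*m <= -28/3)) or 4*acc + 2*m >= 3); else branch requires (not (acc + cnt + (2/3)*m <= -46/3)) or 4*acc + 2*m >= 3.
Before the if: ((cnt >= -2 -> acc + cnt != -4) -> (m = 3 and m >= k and ((not (acc + cnt + (2/3)*m <= -28/3)) or 4*acc + 2*m >= 3))) and ((not (cnt >= -2 -> acc + cnt != -4)) -> ((not (acc + cnt + (2/3)*m <= -46/3)) or 4*acc + 2*m >= 3))
Answer: WP = ((cnt >= -2 -> acc + cnt != -4) -> (m = 3 and m >= k and ((not (acc + cnt + (2/3)*m <= -28/3)) or 4*acc + 2*m >= 3))) and ((not (cnt >= -2 -> acc + cnt != -4)) -> ((not (acc + cnt + (2/3)*m <= -46/3)) or 4*acc + 2*m >= 3))


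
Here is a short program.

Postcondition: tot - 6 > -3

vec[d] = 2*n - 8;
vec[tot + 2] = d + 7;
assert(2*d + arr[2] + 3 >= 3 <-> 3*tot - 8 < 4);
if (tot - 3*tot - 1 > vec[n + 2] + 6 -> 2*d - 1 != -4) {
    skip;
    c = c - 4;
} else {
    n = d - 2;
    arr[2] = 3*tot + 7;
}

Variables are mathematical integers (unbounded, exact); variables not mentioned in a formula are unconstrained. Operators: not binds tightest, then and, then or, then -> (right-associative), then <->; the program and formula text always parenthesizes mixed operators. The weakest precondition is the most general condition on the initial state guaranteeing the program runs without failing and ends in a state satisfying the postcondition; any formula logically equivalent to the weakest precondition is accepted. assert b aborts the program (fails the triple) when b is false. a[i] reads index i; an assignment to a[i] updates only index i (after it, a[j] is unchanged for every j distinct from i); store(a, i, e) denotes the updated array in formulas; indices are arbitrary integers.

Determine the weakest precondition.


Working backward. After the program, the postcondition tot - 6 > -3 must hold; in canonical form it is tot > 3.
Then branch requires tot > 3; else branch requires tot > 3.
Before the if: ((vec[n + 2] + 2*tot < -7 -> 2*d != -3) -> tot > 3) and ((not (vec[n + 2] + 2*tot < -7 -> 2*d != -3)) -> tot > 3)
Before assert 2*d + arr[2] + 3 >= 3 <-> 3*tot - 8 < 4: (arr[2] + 2*d >= 0 <-> 3*tot < 12) and ((vec[n + 2] + 2*tot < -7 -> 2*d != -3) -> tot > 3) and ((not (vec[n + 2] + 2*tot < -7 -> 2*d != -3)) -> tot > 3)
Before vec[tot + 2] := d + 7: (arr[2] + 2*d >= 0 <-> 3*tot < 12) and ((store(vec, tot + 2, d + 7)[n + 2] + 2*tot < -7 -> 2*d != -3) -> tot > 3) and ((not (store(vec, tot + 2, d + 7)[n + 2] + 2*tot < -7 -> 2*d != -3)) -> tot > 3)
Before vec[d] := 2*n - 8: (arr[2] + 2*d >= 0 <-> 3*tot < 12) and ((store(store(vec, d, 2*n - 8), tot + 2, d + 7)[n + 2] + 2*tot < -7 -> 2*d != -3) -> tot > 3) and ((not (store(store(vec, d, 2*n - 8), tot + 2, d + 7)[n + 2] + 2*tot < -7 -> 2*d != -3)) -> tot > 3)
Answer: WP = (arr[2] + 2*d >= 0 <-> 3*tot < 12) and ((store(store(vec, d, 2*n - 8), tot + 2, d + 7)[n + 2] + 2*tot < -7 -> 2*d != -3) -> tot > 3) and ((not (store(store(vec, d, 2*n - 8), tot + 2, d + 7)[n + 2] + 2*tot < -7 -> 2*d != -3)) -> tot > 3)


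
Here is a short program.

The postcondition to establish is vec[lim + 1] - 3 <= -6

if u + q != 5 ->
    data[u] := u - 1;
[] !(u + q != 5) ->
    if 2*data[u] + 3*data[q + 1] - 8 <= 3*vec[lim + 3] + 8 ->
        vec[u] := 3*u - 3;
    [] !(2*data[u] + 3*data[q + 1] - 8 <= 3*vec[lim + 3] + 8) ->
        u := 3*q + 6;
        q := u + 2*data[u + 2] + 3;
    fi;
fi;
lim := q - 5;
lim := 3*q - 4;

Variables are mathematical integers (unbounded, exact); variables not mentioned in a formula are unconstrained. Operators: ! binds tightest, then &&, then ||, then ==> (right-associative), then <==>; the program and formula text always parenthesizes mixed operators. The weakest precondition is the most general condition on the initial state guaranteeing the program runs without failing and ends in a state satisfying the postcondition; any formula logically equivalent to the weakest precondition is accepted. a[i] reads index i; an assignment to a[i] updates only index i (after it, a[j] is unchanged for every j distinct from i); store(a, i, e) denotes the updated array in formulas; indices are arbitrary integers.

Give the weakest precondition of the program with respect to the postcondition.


Working backward. After the program, the postcondition vec[lim + 1] - 3 <= -6 must hold; in canonical form it is vec[lim + 1] <= -3.
Before lim := 3*q - 4: vec[3*q - 3] <= -3
Before lim := q - 5: vec[3*q - 3] <= -3
Then branch requires vec[3*q - 3] <= -3; else branch requires (3*data[q + 1] + 2*data[u] <= 3*vec[lim + 3] + 16 ==> store(vec, u, 3*u - 3)[3*q - 3] <= -3) && ((!(3*data[q + 1] + 2*data[u] <= 3*vec[lim + 3] + 16)) ==> vec[6*data[3*q + 8] + 9*q + 24] <= -3).
Before the if: (q + u != 5 ==> vec[3*q - 3] <= -3) && ((!(q + u != 5)) ==> ((3*data[q + 1] + 2*data[u] <= 3*vec[lim + 3] + 16 ==> store(vec, u, 3*u - 3)[3*q - 3] <= -3) && ((!(3*data[q + 1] + 2*data[u] <= 3*vec[lim + 3] + 16)) ==> vec[6*data[3*q + 8] + 9*q + 24] <= -3)))
Answer: WP = (q + u != 5 ==> vec[3*q - 3] <= -3) && ((!(q + u != 5)) ==> ((3*data[q + 1] + 2*data[u] <= 3*vec[lim + 3] + 16 ==> store(vec, u, 3*u - 3)[3*q - 3] <= -3) && ((!(3*data[q + 1] + 2*data[u] <= 3*vec[lim + 3] + 16)) ==> vec[6*data[3*q + 8] + 9*q + 24] <= -3)))


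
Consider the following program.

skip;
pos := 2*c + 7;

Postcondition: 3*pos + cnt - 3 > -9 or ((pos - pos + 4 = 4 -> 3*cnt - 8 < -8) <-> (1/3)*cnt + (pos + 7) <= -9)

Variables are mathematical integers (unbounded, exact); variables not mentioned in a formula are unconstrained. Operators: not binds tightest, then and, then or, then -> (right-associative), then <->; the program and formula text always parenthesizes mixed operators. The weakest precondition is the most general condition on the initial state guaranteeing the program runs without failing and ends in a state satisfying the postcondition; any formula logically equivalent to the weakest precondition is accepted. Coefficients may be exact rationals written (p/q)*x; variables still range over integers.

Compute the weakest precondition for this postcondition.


Working backward. After the program, the postcondition 3*pos + cnt - 3 > -9 or ((pos - pos + 4 = 4 -> 3*cnt - 8 < -8) <-> (1/3)*cnt + (pos + 7) <= -9) must hold; in canonical form it is cnt + 3*pos > -6 or (3*cnt < 0 <-> (1/3)*cnt + pos <= -16).
Before pos := 2*c + 7: 6*c + cnt > -27 or (3*cnt < 0 <-> 2*c + (1/3)*cnt <= -23)
Before skip: 6*c + cnt > -27 or (3*cnt < 0 <-> 2*c + (1/3)*cnt <= -23)
Answer: WP = 6*c + cnt > -27 or (3*cnt < 0 <-> 2*c + (1/3)*cnt <= -23)


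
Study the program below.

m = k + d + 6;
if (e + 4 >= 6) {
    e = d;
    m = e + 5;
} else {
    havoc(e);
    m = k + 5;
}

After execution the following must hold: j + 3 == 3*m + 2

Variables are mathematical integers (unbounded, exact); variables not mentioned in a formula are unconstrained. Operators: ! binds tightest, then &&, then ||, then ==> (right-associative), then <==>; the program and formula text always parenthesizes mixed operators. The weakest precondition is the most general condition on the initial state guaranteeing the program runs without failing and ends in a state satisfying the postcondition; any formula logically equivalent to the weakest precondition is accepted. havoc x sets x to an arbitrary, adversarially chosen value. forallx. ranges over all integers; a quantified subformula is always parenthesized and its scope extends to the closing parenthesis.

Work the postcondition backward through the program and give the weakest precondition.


Working backward. After the program, the postcondition j + 3 == 3*m + 2 must hold; in canonical form it is j == 3*m - 1.
Then branch requires j == 3*d + 14; else branch requires j == 3*k + 14.
Before the if: (e >= 2 ==> j == 3*d + 14) && ((!(e >= 2)) ==> j == 3*k + 14)
Before m := k + d + 6: (e >= 2 ==> j == 3*d + 14) && ((!(e >= 2)) ==> j == 3*k + 14)
Answer: WP = (e >= 2 ==> j == 3*d + 14) && ((!(e >= 2)) ==> j == 3*k + 14)


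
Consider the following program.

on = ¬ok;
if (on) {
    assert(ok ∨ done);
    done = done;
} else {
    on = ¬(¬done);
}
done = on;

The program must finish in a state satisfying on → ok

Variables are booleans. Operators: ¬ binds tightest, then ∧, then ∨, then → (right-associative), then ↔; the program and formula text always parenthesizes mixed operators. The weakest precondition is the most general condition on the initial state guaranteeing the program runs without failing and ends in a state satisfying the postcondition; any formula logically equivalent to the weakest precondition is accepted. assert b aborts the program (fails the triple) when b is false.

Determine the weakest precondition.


Working backward. After the program, on → ok must hold.
Before done := on: on → ok
Then branch requires (ok ∨ done) ∧ (on → ok); else branch requires done → ok.
Before the if: (on → ((ok ∨ done) ∧ (on → ok))) ∧ ((¬on) → (done → ok))
Before on := ¬ok: ((¬ok) → ((ok ∨ done) ∧ ((¬ok) → ok))) ∧ (ok → (done → ok))
Answer: WP = ((¬ok) → ((ok ∨ done) ∧ ((¬ok) → ok))) ∧ (ok → (done → ok))
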